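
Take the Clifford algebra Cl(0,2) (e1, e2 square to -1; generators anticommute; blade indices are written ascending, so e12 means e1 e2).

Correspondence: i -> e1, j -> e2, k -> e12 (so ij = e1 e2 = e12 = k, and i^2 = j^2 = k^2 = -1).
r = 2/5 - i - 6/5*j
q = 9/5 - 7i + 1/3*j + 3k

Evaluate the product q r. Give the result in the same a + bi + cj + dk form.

In blades: q = 9/5 - 7*e1 + 1/3*e2 + 3*e12, r = 2/5 - e1 - 6/5*e2.
Distribute q over r term by term (generator squares from the signature, products reordered to ascending indices): (9/5)*r = 18/25 - 9/5*e1 - 54/25*e2; (-7*e1)*r = -7 - 14/5*e1 + 42/5*e12; (1/3*e2)*r = 2/5 + 2/15*e2 + 1/3*e12; (3*e12)*r = 18/5*e1 - 3*e2 + 6/5*e12.
Sum: -147/25 - e1 - 377/75*e2 + 149/15*e12; translating back through the correspondence:
Answer: -147/25 - i - 377/75*j + 149/15*k


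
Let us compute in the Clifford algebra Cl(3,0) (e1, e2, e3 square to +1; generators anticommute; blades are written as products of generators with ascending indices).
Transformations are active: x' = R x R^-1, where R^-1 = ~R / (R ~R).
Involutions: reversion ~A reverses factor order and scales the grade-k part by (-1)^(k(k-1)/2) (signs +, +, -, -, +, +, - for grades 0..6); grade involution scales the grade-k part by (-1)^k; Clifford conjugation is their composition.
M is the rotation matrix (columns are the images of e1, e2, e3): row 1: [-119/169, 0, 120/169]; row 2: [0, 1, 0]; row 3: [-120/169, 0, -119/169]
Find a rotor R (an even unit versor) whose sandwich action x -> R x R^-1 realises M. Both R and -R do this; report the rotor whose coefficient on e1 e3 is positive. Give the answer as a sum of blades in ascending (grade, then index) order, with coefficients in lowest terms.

Method: write R = a + b12*e1 e2 + b13*e1 e3 + b23*e2 e3 with a^2 + b12^2 + b13^2 + b23^2 = 1 (so R^-1 = ~R). Expanding the columns R e_j ~R gives tr M = 4a^2 - 1 and, from the antisymmetric part, M21 - M12 = -4a*b12, M13 - M31 = 4a*b13, M32 - M23 = -4a*b23.
Here tr M = -69/169, so a^2 = (1 + tr M)/4 = 25/169 and a = ±5/13. Taking a = 5/13: M21 - M12 = 0, M13 - M31 = 240/169, M32 - M23 = 0, giving b12 = 0, b13 = 12/13, b23 = 0, i.e. R = 5/13 + 12/13*e1 e3.
Its e1 e3 coefficient is already positive.
Answer: 5/13 + 12/13*e1 e3. Note: both R and -R realise this M (trace -69/169); the covering map identifies them, and the e1 e3-coefficient sign is the tie-breaker.


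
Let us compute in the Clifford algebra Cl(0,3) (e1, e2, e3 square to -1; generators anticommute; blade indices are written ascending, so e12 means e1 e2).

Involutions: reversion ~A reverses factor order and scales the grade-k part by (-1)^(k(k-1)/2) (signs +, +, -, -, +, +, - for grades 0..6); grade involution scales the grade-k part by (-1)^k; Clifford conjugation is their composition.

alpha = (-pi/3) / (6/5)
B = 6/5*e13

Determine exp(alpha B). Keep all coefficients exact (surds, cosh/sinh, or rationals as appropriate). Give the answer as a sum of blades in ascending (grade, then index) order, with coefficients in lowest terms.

B^2 = (6/5)^2*(e13)^2 = 36/25*(-1) = -36/25 (a basis 2-blade squares to minus the product of its generators' squares).
B^2 = -36/25 — the series telescopes trigonometrically here: l = 6/5, alpha*l = -pi/3, so exp(alpha B) = cos(-pi/3) + (sin(-pi/3)/(6/5))*B = 1/2 + (-5*sqrt(3)/12)*B.
Answer: 1/2 - sqrt(3)/2*e13


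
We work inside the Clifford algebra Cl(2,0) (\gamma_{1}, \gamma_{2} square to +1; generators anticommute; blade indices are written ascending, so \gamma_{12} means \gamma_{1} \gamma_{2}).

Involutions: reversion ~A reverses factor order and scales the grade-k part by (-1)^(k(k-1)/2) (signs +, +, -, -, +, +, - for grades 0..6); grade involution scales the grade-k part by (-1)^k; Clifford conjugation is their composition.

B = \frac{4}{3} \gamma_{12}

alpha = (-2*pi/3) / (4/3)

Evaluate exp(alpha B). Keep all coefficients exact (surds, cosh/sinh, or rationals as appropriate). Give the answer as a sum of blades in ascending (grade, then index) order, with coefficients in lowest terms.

B^2 = (\frac{4}{3})^2*(\gamma_{12})^2 = \frac{16}{9}*(-1) = -\frac{16}{9} (a basis 2-blade squares to minus the product of its generators' squares).
B^2 = -\frac{16}{9} — the negative square puts this in the circular regime; l = \frac{4}{3}, alpha*l = - \frac{2 \pi}{3}, so exp(alpha B) = cos(- \frac{2 \pi}{3}) + (sin(- \frac{2 \pi}{3})/(\frac{4}{3}))*B = - \frac{1}{2} + (- \frac{3 \sqrt{3}}{8})*B.
Answer: - \frac{1}{2} - \frac{\sqrt{3}}{2} \gamma_{12}


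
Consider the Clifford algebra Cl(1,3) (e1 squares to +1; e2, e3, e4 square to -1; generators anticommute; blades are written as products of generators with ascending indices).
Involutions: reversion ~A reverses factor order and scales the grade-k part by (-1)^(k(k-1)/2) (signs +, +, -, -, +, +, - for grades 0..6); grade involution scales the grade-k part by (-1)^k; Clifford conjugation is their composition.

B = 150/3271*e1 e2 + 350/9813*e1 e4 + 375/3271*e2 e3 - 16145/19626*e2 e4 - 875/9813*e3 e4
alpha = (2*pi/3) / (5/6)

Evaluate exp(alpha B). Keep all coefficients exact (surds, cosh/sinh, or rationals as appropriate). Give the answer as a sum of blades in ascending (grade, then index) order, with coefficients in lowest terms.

B^2 term by term: the squares give (150/3271)^2*(e1 e2)^2 + (350/9813)^2*(e1 e4)^2 + (375/3271)^2*(e2 e3)^2 + (-16145/19626)^2*(e2 e4)^2 + (-875/9813)^2*(e3 e4)^2 = 22500/10699441*(+1) + 122500/96294969*(+1) + 140625/10699441*(-1) + 260661025/385179876*(-1) + 765625/96294969*(-1) = -25/36 (each basis 2-blade squares to minus the product of its generators' squares); cross terms between blades sharing an index anticommute and cancel; the commuting (index-disjoint) pairs give grade-4 terms 2*c*c'*(blade product), which cancel blade by blade — e1 e2 e3 e4: -87500/10699441 + 87500/10699441 = 0 — confirming B is simple. So B^2 = -25/36.
B^2 = -25/36 — a negative square means the series sums to a rotation: l = 5/6, alpha*l = 2*pi/3, so exp(alpha B) = cos(2*pi/3) + (sin(2*pi/3)/(5/6))*B = -1/2 + (3*sqrt(3)/5)*B.
Answer: -1/2 + 90*sqrt(3)/3271*e1 e2 + 70*sqrt(3)/3271*e1 e4 + 225*sqrt(3)/3271*e2 e3 - 3229*sqrt(3)/6542*e2 e4 - 175*sqrt(3)/3271*e3 e4


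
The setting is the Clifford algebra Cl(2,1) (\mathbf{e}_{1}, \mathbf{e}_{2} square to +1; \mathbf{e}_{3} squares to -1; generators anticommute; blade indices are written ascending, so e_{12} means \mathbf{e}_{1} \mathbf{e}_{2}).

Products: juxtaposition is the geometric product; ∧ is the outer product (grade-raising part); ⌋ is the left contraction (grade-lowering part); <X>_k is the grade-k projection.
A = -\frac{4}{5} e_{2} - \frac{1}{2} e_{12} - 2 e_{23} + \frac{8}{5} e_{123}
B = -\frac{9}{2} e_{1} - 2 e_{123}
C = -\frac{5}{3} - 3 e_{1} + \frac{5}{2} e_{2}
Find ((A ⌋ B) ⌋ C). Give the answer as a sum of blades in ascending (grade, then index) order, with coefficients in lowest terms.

step 1: -\frac{16}{5} + 4 e_{1} - e_{3} - \frac{8}{5} e_{13}
step 2: -\frac{20}{3} + \frac{48}{5} e_{1} - 8 e_{2}
Answer: -\frac{20}{3} + \frac{48}{5} e_{1} - 8 e_{2}


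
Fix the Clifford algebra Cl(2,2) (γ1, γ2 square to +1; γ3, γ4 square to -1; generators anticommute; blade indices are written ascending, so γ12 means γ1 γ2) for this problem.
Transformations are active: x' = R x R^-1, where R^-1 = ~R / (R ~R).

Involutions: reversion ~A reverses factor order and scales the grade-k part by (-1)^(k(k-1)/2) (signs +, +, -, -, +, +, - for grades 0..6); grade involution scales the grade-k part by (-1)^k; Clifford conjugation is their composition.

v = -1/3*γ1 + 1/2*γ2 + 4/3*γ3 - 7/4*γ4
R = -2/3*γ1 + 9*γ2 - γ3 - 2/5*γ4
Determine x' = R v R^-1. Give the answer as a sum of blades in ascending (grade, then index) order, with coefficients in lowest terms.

~R = -2/3*γ1 + 9*γ2 - γ3 - 2/5*γ4, and R ~R = 18064/225, so R^-1 = ~R / (18064/225).
R v = 241/45 + 8/3*γ12 - 11/9*γ13 + 31/30*γ14 + 25/2*γ23 - 311/20*γ24 + 137/60*γ34
Answer: 3311/13548*γ1 + 6329/9032*γ2 - 39743/27096*γ3 + 3831/2258*γ4


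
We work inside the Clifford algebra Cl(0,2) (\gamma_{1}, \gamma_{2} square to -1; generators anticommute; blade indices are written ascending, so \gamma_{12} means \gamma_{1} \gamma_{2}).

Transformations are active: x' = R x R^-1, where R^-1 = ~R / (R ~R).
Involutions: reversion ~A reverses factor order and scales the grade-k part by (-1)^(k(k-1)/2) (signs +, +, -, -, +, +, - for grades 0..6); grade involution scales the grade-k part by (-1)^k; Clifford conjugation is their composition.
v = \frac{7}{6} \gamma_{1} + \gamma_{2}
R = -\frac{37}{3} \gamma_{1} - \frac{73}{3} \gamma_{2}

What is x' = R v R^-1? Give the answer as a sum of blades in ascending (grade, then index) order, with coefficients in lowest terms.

~R = -\frac{37}{3} \gamma_{1} - \frac{73}{3} \gamma_{2}, and R ~R = -\frac{6698}{9}, so R^-1 = ~R / (-\frac{6698}{9}).
R v = \frac{697}{18} + \frac{289}{18} \gamma_{12}
Answer: \frac{23}{197} \gamma_{1} + \frac{1811}{1182} \gamma_{2}


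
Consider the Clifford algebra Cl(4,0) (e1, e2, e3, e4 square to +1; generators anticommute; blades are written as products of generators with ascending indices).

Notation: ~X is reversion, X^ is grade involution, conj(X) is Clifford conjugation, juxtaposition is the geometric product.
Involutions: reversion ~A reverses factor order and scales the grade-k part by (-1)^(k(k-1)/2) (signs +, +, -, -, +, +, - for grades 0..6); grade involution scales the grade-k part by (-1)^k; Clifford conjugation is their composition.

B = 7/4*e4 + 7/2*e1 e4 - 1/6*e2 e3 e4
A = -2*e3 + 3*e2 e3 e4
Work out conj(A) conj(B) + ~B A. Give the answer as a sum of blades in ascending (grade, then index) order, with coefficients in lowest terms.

first term: 1/2 - 21/4*e2 e3 + 1/3*e2 e4 - 7/2*e3 e4 + 21/2*e1 e2 e3 + 7*e1 e3 e4
second term: -1/2 + 21/4*e2 e3 + 1/3*e2 e4 + 7/2*e3 e4 - 21/2*e1 e2 e3 - 7*e1 e3 e4
Answer: 2/3*e2 e4


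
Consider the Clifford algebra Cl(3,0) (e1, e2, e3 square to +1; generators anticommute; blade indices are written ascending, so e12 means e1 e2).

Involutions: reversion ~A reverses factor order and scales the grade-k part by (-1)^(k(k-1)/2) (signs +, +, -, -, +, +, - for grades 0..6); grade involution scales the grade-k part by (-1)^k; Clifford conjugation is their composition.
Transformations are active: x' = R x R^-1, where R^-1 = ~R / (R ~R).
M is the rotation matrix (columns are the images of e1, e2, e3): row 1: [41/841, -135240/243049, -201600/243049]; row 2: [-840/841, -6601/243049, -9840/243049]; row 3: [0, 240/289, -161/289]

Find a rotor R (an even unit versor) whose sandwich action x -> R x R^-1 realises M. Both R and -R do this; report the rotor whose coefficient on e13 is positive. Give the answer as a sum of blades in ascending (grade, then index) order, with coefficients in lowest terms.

Method: write R = a + b12*e12 + b13*e13 + b23*e23 with a^2 + b12^2 + b13^2 + b23^2 = 1 (so R^-1 = ~R). Expanding the columns R e_j ~R gives tr M = 4a^2 - 1 and, from the antisymmetric part, M21 - M12 = -4a*b12, M13 - M31 = 4a*b13, M32 - M23 = -4a*b23.
Here tr M = -130153/243049, so a^2 = (1 + tr M)/4 = 28224/243049 and a = ±168/493. Taking a = 168/493: M21 - M12 = -107520/243049, M13 - M31 = -201600/243049, M32 - M23 = 211680/243049, giving b12 = 160/493, b13 = -300/493, b23 = -315/493, i.e. R = 168/493 + 160/493*e12 - 300/493*e13 - 315/493*e23.
Its e13 coefficient is negative, so report the other preimage -R.
Answer: -168/493 - 160/493*e12 + 300/493*e13 + 315/493*e23. Sheet selection: the two-to-one cover makes ±R indistinguishable at the matrix level (trace -130153/243049), so uniqueness comes from the required sign on e13.


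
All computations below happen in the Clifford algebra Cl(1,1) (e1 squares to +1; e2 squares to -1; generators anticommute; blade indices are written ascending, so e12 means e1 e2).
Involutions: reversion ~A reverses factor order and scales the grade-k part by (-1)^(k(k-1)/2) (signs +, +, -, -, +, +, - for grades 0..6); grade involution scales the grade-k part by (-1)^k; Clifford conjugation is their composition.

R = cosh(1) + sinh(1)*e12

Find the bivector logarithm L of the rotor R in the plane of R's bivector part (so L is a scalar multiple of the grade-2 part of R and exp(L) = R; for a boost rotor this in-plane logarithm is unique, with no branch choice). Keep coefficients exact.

The scalar part of R is cosh(1), so cosh pins the rapidity up to sign — the sign comes from the bivector part; dividing that part by sinh of the rapidity yields the plane, and the in-plane L = rapidity * plane is unique because the two sign choices cancel.
Concretely: cosh(rapidity) = cosh(1) gives rapidity = ±1, and since rapidity/sinh(rapidity) is even the sign is immaterial: L = (rapidity/sinh(rapidity)) * <R>_2 = (1/sinh(1)) * <R>_2.
Answer: e12


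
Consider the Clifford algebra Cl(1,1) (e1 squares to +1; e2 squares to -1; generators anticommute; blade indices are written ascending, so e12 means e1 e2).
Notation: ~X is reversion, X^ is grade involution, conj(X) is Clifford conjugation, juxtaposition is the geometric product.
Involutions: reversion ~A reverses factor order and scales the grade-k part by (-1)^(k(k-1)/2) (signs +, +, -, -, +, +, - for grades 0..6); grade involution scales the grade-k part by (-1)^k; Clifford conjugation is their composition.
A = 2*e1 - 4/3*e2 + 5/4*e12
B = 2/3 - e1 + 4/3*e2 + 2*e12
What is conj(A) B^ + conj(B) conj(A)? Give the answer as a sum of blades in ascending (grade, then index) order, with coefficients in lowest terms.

first term: -49/18 - 1/3*e1 - 67/36*e2 + 1/2*e12
second term: 41/18 + 3*e1 - 157/36*e2 - 13/6*e12
Answer: -4/9 + 8/3*e1 - 56/9*e2 - 5/3*e12


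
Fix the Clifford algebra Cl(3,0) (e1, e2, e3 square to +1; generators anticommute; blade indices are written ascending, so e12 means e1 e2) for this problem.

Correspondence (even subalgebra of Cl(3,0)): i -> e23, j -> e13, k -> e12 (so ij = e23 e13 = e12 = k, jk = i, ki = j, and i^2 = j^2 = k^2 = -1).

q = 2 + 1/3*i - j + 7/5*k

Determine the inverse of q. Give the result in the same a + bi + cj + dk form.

In blades: q = 2 + 7/5*e12 - e13 + 1/3*e23.
With qbar = 2 - 7/5*e12 + e13 - 1/3*e23 (scalar fixed, mapped units negated), q qbar = 1591/225 (the sum of squared coefficients), so q^-1 = qbar / (1591/225) = 450/1591 - 315/1591*e12 + 225/1591*e13 - 75/1591*e23; translating back:
Answer: 450/1591 - 75/1591*i + 225/1591*j - 315/1591*k


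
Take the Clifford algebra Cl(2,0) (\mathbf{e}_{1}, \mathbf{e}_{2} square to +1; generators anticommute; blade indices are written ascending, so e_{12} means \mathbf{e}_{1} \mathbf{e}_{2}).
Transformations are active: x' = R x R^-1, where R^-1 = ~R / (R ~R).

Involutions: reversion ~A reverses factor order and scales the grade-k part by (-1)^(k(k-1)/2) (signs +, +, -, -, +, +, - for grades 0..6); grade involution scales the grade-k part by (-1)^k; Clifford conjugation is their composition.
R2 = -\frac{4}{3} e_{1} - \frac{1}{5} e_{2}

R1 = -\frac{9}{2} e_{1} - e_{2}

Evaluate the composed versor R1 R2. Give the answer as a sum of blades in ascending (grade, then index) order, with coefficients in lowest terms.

Distribute over the terms of R1 (each basis-blade product reordered to ascending indices, repeated generators contracted through their squares):
(-\frac{9}{2} e_{1}) R2 = 6 + \frac{9}{10} e_{12}
(-e_{2}) R2 = \frac{1}{5} - \frac{4}{3} e_{12}
Summing the partial products and collecting blades:
Answer: \frac{31}{5} - \frac{13}{30} e_{12}


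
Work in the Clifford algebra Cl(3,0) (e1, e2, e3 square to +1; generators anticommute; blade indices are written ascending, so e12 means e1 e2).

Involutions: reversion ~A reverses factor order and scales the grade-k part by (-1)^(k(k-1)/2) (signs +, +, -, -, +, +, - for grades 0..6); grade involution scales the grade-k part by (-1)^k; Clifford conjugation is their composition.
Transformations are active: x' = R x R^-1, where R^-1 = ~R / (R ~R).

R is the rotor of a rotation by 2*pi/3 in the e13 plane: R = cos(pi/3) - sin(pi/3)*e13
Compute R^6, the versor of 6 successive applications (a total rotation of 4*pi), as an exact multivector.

Because a rotor carries half the rotation angle, composing 6 copies of this e13-plane rotor multiplies the phase: 6*(pi/3) = 2*pi, hence R^6 = cos(2*pi) - sin(2*pi)*e13.
cos(2*pi) = 1 and sin(2*pi) = 0, so R^6 = 1. The total rotation 4*pi is 2 full turns, so every vector returns to itself, yet the rotor is +1, back on the identity sheet (an even number of 2*pi turns).
Answer: 1


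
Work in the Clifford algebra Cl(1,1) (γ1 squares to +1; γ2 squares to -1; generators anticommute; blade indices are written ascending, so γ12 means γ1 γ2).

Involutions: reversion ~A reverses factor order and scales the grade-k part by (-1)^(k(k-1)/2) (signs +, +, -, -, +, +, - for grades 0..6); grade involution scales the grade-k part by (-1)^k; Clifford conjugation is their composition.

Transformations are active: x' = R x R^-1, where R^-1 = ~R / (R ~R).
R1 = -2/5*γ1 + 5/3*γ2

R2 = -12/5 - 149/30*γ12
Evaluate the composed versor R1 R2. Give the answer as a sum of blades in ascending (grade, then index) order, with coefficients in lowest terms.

Distribute over the terms of R1 (each basis-blade product reordered to ascending indices, repeated generators contracted through their squares):
(-2/5*γ1) R2 = 24/25*γ1 + 149/75*γ2
(5/3*γ2) R2 = -149/18*γ1 - 4*γ2
Summing the partial products and collecting blades:
Answer: -3293/450*γ1 - 151/75*γ2


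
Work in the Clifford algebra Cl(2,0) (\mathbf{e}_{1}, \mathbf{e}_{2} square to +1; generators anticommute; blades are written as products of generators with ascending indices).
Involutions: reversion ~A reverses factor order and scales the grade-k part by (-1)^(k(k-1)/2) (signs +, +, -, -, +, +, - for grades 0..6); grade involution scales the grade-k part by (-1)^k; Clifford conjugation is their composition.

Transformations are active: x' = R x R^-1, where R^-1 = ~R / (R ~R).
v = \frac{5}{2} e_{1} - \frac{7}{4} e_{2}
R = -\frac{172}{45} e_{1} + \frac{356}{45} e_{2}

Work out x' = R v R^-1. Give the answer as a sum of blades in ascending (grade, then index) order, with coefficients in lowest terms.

~R = -\frac{172}{45} e_{1} + \frac{356}{45} e_{2}, and R ~R = \frac{31264}{405}, so R^-1 = ~R / (\frac{31264}{405}).
R v = -\frac{117}{5} - \frac{589}{45} e_{1} e_{2}
Answer: -\frac{3571}{19540} e_{1} - \frac{29761}{9770} e_{2}


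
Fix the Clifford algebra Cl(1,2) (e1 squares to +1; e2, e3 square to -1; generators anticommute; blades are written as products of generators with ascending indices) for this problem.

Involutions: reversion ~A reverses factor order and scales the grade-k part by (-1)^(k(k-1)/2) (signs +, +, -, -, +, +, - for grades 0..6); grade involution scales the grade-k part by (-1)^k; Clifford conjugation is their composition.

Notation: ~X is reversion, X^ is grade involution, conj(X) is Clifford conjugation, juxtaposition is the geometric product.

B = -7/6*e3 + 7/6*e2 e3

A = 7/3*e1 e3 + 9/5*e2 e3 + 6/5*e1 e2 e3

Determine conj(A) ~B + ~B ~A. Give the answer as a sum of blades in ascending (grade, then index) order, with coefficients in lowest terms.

first term: -21/10 - 119/90*e1 - 21/10*e2 + 371/90*e1 e2
second term: -21/10 + 119/90*e1 + 21/10*e2 - 371/90*e1 e2
Answer: -21/5


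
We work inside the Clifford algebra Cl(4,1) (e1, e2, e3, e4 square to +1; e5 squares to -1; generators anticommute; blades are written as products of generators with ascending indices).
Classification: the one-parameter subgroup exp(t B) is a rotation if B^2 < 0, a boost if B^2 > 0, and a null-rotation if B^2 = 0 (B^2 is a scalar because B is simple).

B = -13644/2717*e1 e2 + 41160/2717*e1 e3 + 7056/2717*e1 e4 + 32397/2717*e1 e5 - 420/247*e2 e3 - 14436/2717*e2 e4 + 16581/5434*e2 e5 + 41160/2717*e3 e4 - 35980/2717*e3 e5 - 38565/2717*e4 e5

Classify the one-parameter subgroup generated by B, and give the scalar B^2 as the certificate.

B^2 term by term: the squares give (-13644/2717)^2*(e1 e2)^2 + (41160/2717)^2*(e1 e3)^2 + (7056/2717)^2*(e1 e4)^2 + (32397/2717)^2*(e1 e5)^2 + (-420/247)^2*(e2 e3)^2 + (-14436/2717)^2*(e2 e4)^2 + (16581/5434)^2*(e2 e5)^2 + (41160/2717)^2*(e3 e4)^2 + (-35980/2717)^2*(e3 e5)^2 + (-38565/2717)^2*(e4 e5)^2 = 186158736/7382089*(-1) + 1694145600/7382089*(-1) + 49787136/7382089*(-1) + 1049565609/7382089*(+1) + 176400/61009*(-1) + 208398096/7382089*(-1) + 274929561/29528356*(+1) + 1694145600/7382089*(-1) + 1294560400/7382089*(+1) + 1487259225/7382089*(+1) = 25/4 (each basis 2-blade squares to minus the product of its generators' squares); cross terms between blades sharing an index anticommute and cancel; the commuting (index-disjoint) pairs give grade-4 terms 2*c*c'*(blade product), which cancel blade by blade — e1 e2 e3 e4: -1123174080/7382089 + 1188371520/7382089 - 5927040/671099 = 0; e1 e2 e3 e5: 981822240/7382089 - 682473960/7382089 - 27213480/671099 = 0; e1 e2 e4 e5: 1052361720/7382089 - 116995536/7382089 - 935366184/7382089 = 0; e1 e3 e4 e5: -3174670800/7382089 + 507749760/7382089 + 2666921040/7382089 = 0; e2 e3 e4 e5: 32394600/671099 - 1038814560/7382089 + 682473960/7382089 = 0 — confirming B is simple. So B^2 = 25/4.
Answer: boost, certificate B^2 = 25/4. Key observation: B^2 = 25/4 is a conjugation invariant, so its sign decides the class regardless of the surface form of B.


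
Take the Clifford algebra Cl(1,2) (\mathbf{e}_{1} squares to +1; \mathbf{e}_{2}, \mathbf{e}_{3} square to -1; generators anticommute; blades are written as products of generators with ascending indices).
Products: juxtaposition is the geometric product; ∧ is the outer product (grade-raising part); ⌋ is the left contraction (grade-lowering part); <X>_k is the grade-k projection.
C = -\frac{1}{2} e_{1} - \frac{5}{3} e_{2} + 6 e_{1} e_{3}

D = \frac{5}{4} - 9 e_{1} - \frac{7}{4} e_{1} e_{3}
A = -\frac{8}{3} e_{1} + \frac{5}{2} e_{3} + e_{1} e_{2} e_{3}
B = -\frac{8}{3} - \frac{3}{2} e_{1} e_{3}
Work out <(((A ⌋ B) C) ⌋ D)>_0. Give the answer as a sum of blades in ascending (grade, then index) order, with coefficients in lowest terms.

step 1: -\frac{15}{4} e_{1} + 4 e_{3}
step 2: \frac{15}{8} + 24 e_{1} - \frac{45}{2} e_{3} + \frac{25}{4} e_{1} e_{2} + 2 e_{1} e_{3} + \frac{20}{3} e_{2} e_{3}
step 3: -\frac{6949}{32} + \frac{45}{2} e_{1} - 42 e_{3} - \frac{105}{32} e_{1} e_{3}
step 4: -\frac{6949}{32}
Answer: -\frac{6949}{32}


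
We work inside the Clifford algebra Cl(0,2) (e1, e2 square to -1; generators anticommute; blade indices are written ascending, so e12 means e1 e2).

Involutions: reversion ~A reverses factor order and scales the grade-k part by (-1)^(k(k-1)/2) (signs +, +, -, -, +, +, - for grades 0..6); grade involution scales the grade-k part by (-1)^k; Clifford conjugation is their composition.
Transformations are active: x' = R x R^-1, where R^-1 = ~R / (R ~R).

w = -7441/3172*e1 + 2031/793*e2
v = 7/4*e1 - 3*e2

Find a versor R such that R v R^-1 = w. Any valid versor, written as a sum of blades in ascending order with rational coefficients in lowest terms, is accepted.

Why this works: both vectors square to -193/16, so q(v) = q(w) and R = v + w = -945/1586*e1 - 348/793*e2 carries v to w — its own direction survives, the complement (v - w)/2 flips.
Answer: -945/1586*e1 - 348/793*e2


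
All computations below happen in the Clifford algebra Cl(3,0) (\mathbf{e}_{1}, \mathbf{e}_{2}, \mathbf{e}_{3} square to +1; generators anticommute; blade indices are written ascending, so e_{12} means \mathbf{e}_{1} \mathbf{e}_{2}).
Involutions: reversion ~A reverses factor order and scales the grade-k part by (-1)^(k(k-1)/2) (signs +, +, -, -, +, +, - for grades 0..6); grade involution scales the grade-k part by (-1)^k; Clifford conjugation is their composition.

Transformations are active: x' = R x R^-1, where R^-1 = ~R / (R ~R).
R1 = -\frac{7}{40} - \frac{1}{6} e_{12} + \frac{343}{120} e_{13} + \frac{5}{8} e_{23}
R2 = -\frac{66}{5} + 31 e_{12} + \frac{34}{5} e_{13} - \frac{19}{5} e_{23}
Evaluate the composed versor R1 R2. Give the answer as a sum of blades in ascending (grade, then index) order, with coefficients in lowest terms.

Distribute over the terms of R1 (each basis-blade product reordered to ascending indices, repeated generators contracted through their squares):
(-\frac{7}{40}) R2 = \frac{231}{100} - \frac{217}{40} e_{12} - \frac{119}{100} e_{13} + \frac{133}{200} e_{23}
(-\frac{1}{6} e_{12}) R2 = \frac{31}{6} + \frac{11}{5} e_{12} + \frac{19}{30} e_{13} + \frac{17}{15} e_{23}
(\frac{343}{120} e_{13}) R2 = -\frac{5831}{300} + \frac{6517}{600} e_{12} - \frac{3773}{100} e_{13} + \frac{10633}{120} e_{23}
(\frac{5}{8} e_{23}) R2 = \frac{19}{8} + \frac{17}{4} e_{12} - \frac{155}{8} e_{13} - \frac{33}{4} e_{23}
Summing the partial products and collecting blades:
Answer: -\frac{1917}{200} + \frac{1783}{150} e_{12} - \frac{34597}{600} e_{13} + \frac{24647}{300} e_{23}


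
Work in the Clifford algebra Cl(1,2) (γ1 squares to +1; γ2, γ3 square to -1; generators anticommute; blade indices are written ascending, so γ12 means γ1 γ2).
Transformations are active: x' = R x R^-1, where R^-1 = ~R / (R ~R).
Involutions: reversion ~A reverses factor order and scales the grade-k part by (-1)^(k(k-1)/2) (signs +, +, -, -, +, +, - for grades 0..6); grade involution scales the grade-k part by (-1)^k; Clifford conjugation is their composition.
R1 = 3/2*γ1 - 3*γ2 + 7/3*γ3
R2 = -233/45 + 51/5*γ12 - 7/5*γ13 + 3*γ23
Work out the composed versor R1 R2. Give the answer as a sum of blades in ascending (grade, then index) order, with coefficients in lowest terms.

Distribute over the terms of R1 (each basis-blade product reordered to ascending indices, repeated generators contracted through their squares):
(3/2*γ1) R2 = -233/30*γ1 + 153/10*γ2 - 21/10*γ3 + 9/2*γ123
(-3*γ2) R2 = -153/5*γ1 + 233/15*γ2 + 9*γ3 - 21/5*γ123
(7/3*γ3) R2 = -49/15*γ1 + 7*γ2 - 1631/135*γ3 + 119/5*γ123
Summing the partial products and collecting blades:
Answer: -1249/30*γ1 + 227/6*γ2 - 1399/270*γ3 + 241/10*γ123


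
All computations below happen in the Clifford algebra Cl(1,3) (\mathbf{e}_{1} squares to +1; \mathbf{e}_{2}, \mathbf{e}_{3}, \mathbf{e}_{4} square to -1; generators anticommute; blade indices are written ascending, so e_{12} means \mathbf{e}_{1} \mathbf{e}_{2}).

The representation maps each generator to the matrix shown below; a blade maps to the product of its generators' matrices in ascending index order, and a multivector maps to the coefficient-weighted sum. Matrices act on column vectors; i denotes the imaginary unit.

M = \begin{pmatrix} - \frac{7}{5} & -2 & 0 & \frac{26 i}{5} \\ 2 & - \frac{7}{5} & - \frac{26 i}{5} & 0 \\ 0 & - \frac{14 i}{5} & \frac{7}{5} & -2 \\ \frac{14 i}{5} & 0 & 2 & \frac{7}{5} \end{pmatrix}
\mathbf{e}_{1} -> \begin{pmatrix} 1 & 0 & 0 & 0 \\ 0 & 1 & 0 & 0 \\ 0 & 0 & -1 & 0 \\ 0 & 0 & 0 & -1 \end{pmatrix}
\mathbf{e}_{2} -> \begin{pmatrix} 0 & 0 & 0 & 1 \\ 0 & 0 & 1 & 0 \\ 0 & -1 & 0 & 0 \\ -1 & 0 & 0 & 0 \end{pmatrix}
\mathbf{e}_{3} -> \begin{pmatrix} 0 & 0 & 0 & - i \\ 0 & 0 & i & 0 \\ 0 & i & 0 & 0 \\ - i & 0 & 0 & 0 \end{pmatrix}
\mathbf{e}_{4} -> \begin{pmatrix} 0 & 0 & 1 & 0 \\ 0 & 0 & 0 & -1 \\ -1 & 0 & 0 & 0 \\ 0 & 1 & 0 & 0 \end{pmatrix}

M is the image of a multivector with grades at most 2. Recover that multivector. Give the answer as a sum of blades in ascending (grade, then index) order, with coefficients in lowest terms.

Method: the blade images are trace-orthogonal — tr(rho(e_A) rho(e_B)^-1) = 4 if A = B and 0 otherwise — and rho(e_A)^-1 = (e_A)^2 * rho(e_A) with (e_A)^2 = +1 or -1, so the coefficient of e_A in the preimage is (e_A)^2 * tr(M rho(e_A))/4.
Nonzero projections over blades of grade <= 2: e_{1}: (e_{1})^2 = +1, tr(M rho(e_{1})) = - \frac{28}{5}, coefficient -\frac{7}{5}; e_{3}: (e_{3})^2 = -1, tr(M rho(e_{3})) = 16, coefficient -4; e_{13}: (e_{13})^2 = +1, tr(M rho(e_{13})) = - \frac{24}{5}, coefficient -\frac{6}{5}; e_{24}: (e_{24})^2 = -1, tr(M rho(e_{24})) = 8, coefficient -2. Every other blade of grade <= 2 projects to 0.
Answer: -\frac{7}{5} e_{1} - 4 e_{3} - \frac{6}{5} e_{13} - 2 e_{24}


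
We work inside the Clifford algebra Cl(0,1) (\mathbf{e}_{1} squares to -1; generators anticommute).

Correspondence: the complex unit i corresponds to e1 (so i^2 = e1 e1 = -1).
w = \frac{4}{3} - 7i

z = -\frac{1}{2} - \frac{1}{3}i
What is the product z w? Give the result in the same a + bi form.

In blades: z = -\frac{1}{2} - \frac{1}{3} e_{1}, w = \frac{4}{3} - 7 e_{1}.
Distribute z over w term by term (generator squares from the signature, products reordered to ascending indices): (-\frac{1}{2})*w = -\frac{2}{3} + \frac{7}{2} e_{1}; (-\frac{1}{3} e_{1})*w = -\frac{7}{3} - \frac{4}{9} e_{1}.
Sum: -3 + \frac{55}{18} e_{1}; translating back through the correspondence:
Answer: -3 + \frac{55}{18}i


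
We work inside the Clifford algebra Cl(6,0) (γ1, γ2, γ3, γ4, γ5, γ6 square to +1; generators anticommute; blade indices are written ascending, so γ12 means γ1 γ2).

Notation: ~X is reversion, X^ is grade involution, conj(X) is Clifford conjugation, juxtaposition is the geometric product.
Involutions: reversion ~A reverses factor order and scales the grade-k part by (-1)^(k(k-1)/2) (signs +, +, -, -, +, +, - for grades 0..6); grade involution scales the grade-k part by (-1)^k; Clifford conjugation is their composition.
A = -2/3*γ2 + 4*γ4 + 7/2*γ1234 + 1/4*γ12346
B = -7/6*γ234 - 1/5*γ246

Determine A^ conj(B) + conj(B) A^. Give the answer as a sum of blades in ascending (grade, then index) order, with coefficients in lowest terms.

first term: 49/12*γ1 + 1/20*γ13 + 7/24*γ16 + 14/3*γ23 - 4/5*γ26 - 7/9*γ34 - 2/15*γ46 - 7/10*γ136
second term: -49/12*γ1 + 1/20*γ13 + 7/24*γ16 + 14/3*γ23 - 4/5*γ26 - 7/9*γ34 - 2/15*γ46 - 7/10*γ136
Answer: 1/10*γ13 + 7/12*γ16 + 28/3*γ23 - 8/5*γ26 - 14/9*γ34 - 4/15*γ46 - 7/5*γ136


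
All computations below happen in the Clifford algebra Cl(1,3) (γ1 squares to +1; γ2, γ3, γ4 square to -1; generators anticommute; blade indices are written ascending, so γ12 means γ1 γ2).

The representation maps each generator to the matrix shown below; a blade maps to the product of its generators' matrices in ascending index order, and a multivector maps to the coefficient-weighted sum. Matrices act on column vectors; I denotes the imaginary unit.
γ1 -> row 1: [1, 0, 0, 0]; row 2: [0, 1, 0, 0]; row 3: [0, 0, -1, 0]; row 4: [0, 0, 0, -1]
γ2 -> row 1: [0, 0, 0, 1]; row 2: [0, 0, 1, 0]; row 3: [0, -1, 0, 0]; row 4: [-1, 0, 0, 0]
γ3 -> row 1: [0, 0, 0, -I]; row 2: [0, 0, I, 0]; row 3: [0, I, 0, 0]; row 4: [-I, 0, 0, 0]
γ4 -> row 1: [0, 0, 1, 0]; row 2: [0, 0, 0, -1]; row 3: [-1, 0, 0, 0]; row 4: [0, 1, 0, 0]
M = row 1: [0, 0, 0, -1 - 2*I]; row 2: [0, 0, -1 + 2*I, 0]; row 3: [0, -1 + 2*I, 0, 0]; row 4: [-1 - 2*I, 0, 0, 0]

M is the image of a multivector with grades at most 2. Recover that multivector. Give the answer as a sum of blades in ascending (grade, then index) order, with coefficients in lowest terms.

Method: the blade images are trace-orthogonal — tr(rho(e_A) rho(e_B)^-1) = 4 if A = B and 0 otherwise — and rho(e_A)^-1 = (e_A)^2 * rho(e_A) with (e_A)^2 = +1 or -1, so the coefficient of e_A in the preimage is (e_A)^2 * tr(M rho(e_A))/4.
Nonzero projections over blades of grade <= 2: γ3: (γ3)^2 = -1, tr(M rho(γ3)) = -8, coefficient 2; γ12: (γ12)^2 = +1, tr(M rho(γ12)) = -4, coefficient -1. Every other blade of grade <= 2 projects to 0.
Answer: 2*γ3 - γ12


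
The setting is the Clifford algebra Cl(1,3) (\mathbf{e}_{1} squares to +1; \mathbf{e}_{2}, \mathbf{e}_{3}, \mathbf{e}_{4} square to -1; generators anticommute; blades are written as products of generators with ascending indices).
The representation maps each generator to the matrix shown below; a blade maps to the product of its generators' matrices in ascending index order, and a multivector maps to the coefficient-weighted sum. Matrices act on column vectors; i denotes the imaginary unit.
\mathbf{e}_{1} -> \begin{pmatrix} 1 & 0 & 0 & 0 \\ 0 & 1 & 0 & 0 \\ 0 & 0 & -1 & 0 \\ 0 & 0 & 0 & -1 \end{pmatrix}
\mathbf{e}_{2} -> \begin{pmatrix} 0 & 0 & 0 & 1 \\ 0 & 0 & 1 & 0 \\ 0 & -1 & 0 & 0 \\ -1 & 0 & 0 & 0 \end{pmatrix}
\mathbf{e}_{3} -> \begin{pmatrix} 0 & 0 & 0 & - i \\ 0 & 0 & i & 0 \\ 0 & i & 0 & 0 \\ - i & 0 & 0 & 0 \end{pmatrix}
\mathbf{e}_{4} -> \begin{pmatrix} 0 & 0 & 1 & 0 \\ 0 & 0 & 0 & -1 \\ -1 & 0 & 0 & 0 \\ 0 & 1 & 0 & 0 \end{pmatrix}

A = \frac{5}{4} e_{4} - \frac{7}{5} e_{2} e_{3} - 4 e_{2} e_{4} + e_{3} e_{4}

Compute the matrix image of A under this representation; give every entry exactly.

Bivector images (products of the table entries): rho(e_{2} e_{3}) = rho(\mathbf{e}_{2})rho(\mathbf{e}_{3}) = \begin{pmatrix} - i & 0 & 0 & 0 \\ 0 & i & 0 & 0 \\ 0 & 0 & - i & 0 \\ 0 & 0 & 0 & i \end{pmatrix}; rho(e_{2} e_{4}) = rho(\mathbf{e}_{2})rho(\mathbf{e}_{4}) = \begin{pmatrix} 0 & 1 & 0 & 0 \\ -1 & 0 & 0 & 0 \\ 0 & 0 & 0 & 1 \\ 0 & 0 & -1 & 0 \end{pmatrix}; rho(e_{3} e_{4}) = rho(\mathbf{e}_{3})rho(\mathbf{e}_{4}) = \begin{pmatrix} 0 & - i & 0 & 0 \\ - i & 0 & 0 & 0 \\ 0 & 0 & 0 & - i \\ 0 & 0 & - i & 0 \end{pmatrix}.
M = (\frac{5}{4})*rho(e_{4}) + (-\frac{7}{5})*rho(e_{2} e_{3}) + (-4)*rho(e_{2} e_{4}) + (1)*rho(e_{3} e_{4}), summed entrywise:
Answer: \begin{pmatrix} \frac{7 i}{5} & -4 - i & \frac{5}{4} & 0 \\ 4 - i & - \frac{7 i}{5} & 0 & - \frac{5}{4} \\ - \frac{5}{4} & 0 & \frac{7 i}{5} & -4 - i \\ 0 & \frac{5}{4} & 4 - i & - \frac{7 i}{5} \end{pmatrix}


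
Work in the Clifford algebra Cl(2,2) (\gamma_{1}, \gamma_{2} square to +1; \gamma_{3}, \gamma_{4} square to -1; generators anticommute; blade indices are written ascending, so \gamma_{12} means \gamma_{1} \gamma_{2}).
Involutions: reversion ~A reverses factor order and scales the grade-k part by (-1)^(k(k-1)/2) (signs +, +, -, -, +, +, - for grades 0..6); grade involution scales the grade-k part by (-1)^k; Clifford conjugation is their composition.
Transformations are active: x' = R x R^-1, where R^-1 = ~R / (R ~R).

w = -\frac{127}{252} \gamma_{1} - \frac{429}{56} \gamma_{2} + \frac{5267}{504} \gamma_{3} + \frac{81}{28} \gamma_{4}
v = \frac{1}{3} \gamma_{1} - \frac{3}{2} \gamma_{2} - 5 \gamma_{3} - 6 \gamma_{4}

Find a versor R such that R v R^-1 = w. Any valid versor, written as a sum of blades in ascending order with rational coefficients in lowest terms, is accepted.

Why this works: both vectors square to -\frac{2111}{36}, so q(v) = q(w) and R = v + w = -\frac{43}{252} \gamma_{1} - \frac{513}{56} \gamma_{2} + \frac{2747}{504} \gamma_{3} - \frac{87}{28} \gamma_{4} carries v to w — its own direction survives, the complement (v - w)/2 flips.
Answer: -\frac{43}{252} \gamma_{1} - \frac{513}{56} \gamma_{2} + \frac{2747}{504} \gamma_{3} - \frac{87}{28} \gamma_{4}


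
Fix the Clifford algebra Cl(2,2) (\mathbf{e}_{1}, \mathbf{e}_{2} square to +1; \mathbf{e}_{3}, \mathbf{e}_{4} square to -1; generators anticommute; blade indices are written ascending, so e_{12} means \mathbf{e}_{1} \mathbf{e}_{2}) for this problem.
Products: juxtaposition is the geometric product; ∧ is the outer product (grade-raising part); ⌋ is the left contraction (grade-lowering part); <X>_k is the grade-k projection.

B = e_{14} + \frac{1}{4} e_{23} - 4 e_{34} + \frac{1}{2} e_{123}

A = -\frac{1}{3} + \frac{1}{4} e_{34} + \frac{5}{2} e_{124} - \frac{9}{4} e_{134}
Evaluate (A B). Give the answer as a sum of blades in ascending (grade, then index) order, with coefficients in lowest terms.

step 1: 1 - 9 e_{1} - \frac{5}{2} e_{2} + \frac{9}{4} e_{3} - \frac{1}{4} e_{13} - \frac{1}{3} e_{14} - \frac{1}{12} e_{23} - \frac{17}{16} e_{24} + \frac{31}{12} e_{34} - \frac{61}{6} e_{123} - \frac{7}{16} e_{124} + \frac{5}{8} e_{134}
Answer: 1 - 9 e_{1} - \frac{5}{2} e_{2} + \frac{9}{4} e_{3} - \frac{1}{4} e_{13} - \frac{1}{3} e_{14} - \frac{1}{12} e_{23} - \frac{17}{16} e_{24} + \frac{31}{12} e_{34} - \frac{61}{6} e_{123} - \frac{7}{16} e_{124} + \frac{5}{8} e_{134}


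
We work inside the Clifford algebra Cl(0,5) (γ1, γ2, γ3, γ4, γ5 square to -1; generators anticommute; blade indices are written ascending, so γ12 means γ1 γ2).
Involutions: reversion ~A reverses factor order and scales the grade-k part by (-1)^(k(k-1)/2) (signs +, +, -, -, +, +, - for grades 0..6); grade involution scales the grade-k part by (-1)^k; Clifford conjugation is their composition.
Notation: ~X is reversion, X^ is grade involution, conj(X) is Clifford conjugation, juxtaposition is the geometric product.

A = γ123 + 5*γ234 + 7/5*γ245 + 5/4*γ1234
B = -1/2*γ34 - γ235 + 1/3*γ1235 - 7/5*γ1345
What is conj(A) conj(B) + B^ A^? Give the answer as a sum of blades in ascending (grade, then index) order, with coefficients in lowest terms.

first term: -5/2*γ2 + 1/3*γ5 - 5/8*γ12 + γ15 + 7/4*γ25 - 7/5*γ34 + 55/12*γ45 - 49/25*γ123 - 1/2*γ124 - 7*γ125 - 7/15*γ134 + 35/12*γ145 + 7/10*γ235 - 7/5*γ245
second term: -5/2*γ2 + 1/3*γ5 + 5/8*γ12 - γ15 - 7/4*γ25 + 7/5*γ34 - 55/12*γ45 + 49/25*γ123 + 1/2*γ124 + 7*γ125 + 7/15*γ134 - 35/12*γ145 - 7/10*γ235 + 7/5*γ245
Answer: -5*γ2 + 2/3*γ5


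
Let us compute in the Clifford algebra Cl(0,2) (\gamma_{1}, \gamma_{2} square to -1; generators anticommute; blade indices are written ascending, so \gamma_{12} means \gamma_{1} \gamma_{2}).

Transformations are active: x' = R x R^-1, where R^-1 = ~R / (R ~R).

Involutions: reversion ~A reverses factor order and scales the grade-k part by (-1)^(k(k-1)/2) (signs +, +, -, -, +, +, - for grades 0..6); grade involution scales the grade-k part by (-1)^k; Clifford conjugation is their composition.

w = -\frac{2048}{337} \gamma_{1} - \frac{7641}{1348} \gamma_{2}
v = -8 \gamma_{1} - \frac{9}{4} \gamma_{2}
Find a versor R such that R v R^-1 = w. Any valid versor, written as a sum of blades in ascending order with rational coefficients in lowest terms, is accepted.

Sketch: the shared square -\frac{1105}{16} makes R = v + w = -\frac{4744}{337} \gamma_{1} - \frac{5337}{674} \gamma_{2} the natural versor; its sandwich fixes that direction, negates (v - w)/2, and sends v to w.
Answer: -\frac{4744}{337} \gamma_{1} - \frac{5337}{674} \gamma_{2}


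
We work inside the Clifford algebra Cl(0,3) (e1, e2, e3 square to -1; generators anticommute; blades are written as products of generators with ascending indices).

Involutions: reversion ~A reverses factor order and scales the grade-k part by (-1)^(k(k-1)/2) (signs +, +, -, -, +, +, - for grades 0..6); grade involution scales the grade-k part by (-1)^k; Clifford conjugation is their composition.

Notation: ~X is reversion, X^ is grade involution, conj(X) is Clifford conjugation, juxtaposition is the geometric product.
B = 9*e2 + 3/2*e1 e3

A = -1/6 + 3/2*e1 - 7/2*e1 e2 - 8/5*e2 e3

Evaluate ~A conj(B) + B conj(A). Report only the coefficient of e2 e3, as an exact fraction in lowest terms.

first term: 63/2*e1 + 3/2*e2 - 243/20*e3 - 111/10*e1 e2 + 1/4*e1 e3 - 21/4*e2 e3
second term: 63/2*e1 - 3/2*e2 - 333/20*e3 + 159/10*e1 e2 - 1/4*e1 e3 - 21/4*e2 e3
Answer: -21/2


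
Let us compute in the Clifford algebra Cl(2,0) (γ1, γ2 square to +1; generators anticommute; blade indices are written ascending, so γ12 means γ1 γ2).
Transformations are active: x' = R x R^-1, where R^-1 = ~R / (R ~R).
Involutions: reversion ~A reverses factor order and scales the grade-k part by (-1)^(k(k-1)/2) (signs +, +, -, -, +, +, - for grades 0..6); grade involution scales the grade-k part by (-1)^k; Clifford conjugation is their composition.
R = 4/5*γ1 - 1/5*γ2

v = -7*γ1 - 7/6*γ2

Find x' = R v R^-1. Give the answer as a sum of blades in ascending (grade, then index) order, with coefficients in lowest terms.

~R = 4/5*γ1 - 1/5*γ2, and R ~R = 17/25, so R^-1 = ~R / (17/25).
R v = -161/30 - 7/3*γ12
Answer: -287/51*γ1 + 147/34*γ2


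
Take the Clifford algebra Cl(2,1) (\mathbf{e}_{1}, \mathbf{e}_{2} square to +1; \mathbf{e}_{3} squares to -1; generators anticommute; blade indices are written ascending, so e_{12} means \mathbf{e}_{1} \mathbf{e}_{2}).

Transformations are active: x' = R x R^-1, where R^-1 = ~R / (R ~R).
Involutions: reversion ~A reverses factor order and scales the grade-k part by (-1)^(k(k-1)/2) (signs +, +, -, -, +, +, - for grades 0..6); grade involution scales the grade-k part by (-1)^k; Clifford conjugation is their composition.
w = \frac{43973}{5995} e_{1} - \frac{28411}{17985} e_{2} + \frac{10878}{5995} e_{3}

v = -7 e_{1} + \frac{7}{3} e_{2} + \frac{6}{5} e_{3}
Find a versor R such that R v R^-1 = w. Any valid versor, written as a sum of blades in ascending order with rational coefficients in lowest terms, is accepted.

A norm check does it: q(v) = q(w) = \frac{11926}{225}, hence R = v + w = \frac{2008}{5995} e_{1} + \frac{4518}{5995} e_{2} + \frac{18072}{5995} e_{3} realises the map — parallel part kept, (v - w)/2 negated, v carried to w.
Answer: \frac{2008}{5995} e_{1} + \frac{4518}{5995} e_{2} + \frac{18072}{5995} e_{3}
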